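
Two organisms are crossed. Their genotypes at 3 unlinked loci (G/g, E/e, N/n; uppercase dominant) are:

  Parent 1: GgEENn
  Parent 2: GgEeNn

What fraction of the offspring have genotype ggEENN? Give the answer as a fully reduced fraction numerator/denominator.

GgEENn gametes: GEN×2, GEn×2, gEN×2, gEn×2
GgEeNn gametes: GEN×1, GEn×1, GeN×1, Gen×1, gEN×1, gEn×1, geN×1, gen×1
GgEENn×GgEeNn grid (8·8=64): GGEENN=2 GGEENn=4 GGEEnn=2 GGEeNN=2 GGEeNn=4 GGEenn=2 GgEENN=4 GgEENn=8 GgEEnn=4 GgEeNN=4 GgEeNn=8 GgEenn=4 ggEENN=2 ggEENn=4 ggEEnn=2 ggEeNN=2 ggEeNn=4 ggEenn=2
ggEENN hits 2/64; gcd=2; 2÷2/64÷2 = 1/32

P(ggEENN) = 1/32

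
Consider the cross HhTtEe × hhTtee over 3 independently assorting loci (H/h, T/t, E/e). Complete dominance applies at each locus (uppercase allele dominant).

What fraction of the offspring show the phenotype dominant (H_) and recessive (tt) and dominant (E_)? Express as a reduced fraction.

HhTtEe gametes: HTE×1, HTe×1, HtE×1, Hte×1, hTE×1, hTe×1, htE×1, hte×1
hhTtee gametes: hTe×4, hte×4
HhTtEe×hhTtee grid (8·8=64): HhTTEe=4 HhTTee=4 HhTtEe=8 HhTtee=8 HhttEe=4 Hhttee=4 hhTTEe=4 hhTTee=4 hhTtEe=8 hhTtee=8 hhttEe=4 hhttee=4
H_ tt E_ hits 4/64; gcd=4; 4÷4/64÷4 = 1/16

P(H_ tt E_) = 1/16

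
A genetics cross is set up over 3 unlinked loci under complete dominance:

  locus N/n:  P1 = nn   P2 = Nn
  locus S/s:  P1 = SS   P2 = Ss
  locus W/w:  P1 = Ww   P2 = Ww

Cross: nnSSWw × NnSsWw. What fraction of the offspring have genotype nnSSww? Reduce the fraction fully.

P(nnSSww) = 1/16

nnSSWw gametes: nSW×4, nSw×4
NnSsWw gametes: NSW×1, NSw×1, NsW×1, Nsw×1, nSW×1, nSw×1, nsW×1, nsw×1
nnSSWw×NnSsWw grid (8·8=64): NnSSWW=4 NnSSWw=8 NnSSww=4 NnSsWW=4 NnSsWw=8 NnSsww=4 nnSSWW=4 nnSSWw=8 nnSSww=4 nnSsWW=4 nnSsWw=8 nnSsww=4
nnSSww hits 4/64; gcd=4; 4÷4/64÷4 = 1/16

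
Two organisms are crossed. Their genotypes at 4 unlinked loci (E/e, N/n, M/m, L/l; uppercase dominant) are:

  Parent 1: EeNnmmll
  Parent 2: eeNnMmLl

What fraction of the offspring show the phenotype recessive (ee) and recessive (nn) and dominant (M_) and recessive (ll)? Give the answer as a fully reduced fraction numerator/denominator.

P(ee nn M_ ll) = 1/32

EeNnmmll gametes: ENml×4, Enml×4, eNml×4, enml×4
eeNnMmLl gametes: eNML×2, eNMl×2, eNmL×2, eNml×2, enML×2, enMl×2, enmL×2, enml×2
EeNnmmll×eeNnMmLl grid (16·16=256): EeNNMmLl=8 EeNNMmll=8 EeNNmmLl=8 EeNNmmll=8 EeNnMmLl=16 EeNnMmll=16 EeNnmmLl=16 EeNnmmll=16 EennMmLl=8 EennMmll=8 EennmmLl=8 Eennmmll=8 eeNNMmLl=8 eeNNMmll=8 eeNNmmLl=8 eeNNmmll=8 eeNnMmLl=16 eeNnMmll=16 eeNnmmLl=16 eeNnmmll=16 eennMmLl=8 eennMmll=8 eennmmLl=8 eennmmll=8
ee nn M_ ll hits 8/256; gcd=8; 8÷8/256÷8 = 1/32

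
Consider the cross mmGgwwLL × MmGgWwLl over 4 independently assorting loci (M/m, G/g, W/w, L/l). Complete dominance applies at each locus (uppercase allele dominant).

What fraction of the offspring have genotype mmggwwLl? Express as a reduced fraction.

mmGgwwLL gametes: mGwL×8, mgwL×8
MmGgWwLl gametes: MGWL×1, MGWl×1, MGwL×1, MGwl×1, MgWL×1, MgWl×1, MgwL×1, Mgwl×1, mGWL×1, mGWl×1, mGwL×1, mGwl×1, mgWL×1, mgWl×1, mgwL×1, mgwl×1
mmGgwwLL×MmGgWwLl grid (16·16=256): MmGGWwLL=8 MmGGWwLl=8 MmGGwwLL=8 MmGGwwLl=8 MmGgWwLL=16 MmGgWwLl=16 MmGgwwLL=16 MmGgwwLl=16 MmggWwLL=8 MmggWwLl=8 MmggwwLL=8 MmggwwLl=8 mmGGWwLL=8 mmGGWwLl=8 mmGGwwLL=8 mmGGwwLl=8 mmGgWwLL=16 mmGgWwLl=16 mmGgwwLL=16 mmGgwwLl=16 mmggWwLL=8 mmggWwLl=8 mmggwwLL=8 mmggwwLl=8
mmggwwLl hits 8/256; gcd=8; 8÷8/256÷8 = 1/32

P(mmggwwLl) = 1/32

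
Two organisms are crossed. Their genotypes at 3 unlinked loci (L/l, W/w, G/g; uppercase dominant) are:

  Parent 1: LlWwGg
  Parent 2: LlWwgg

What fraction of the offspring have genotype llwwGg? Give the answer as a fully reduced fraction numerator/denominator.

LlWwGg gametes: LWG×1, LWg×1, LwG×1, Lwg×1, lWG×1, lWg×1, lwG×1, lwg×1
LlWwgg gametes: LWg×2, Lwg×2, lWg×2, lwg×2
LlWwGg×LlWwgg grid (8·8=64): LLWWGg=2 LLWWgg=2 LLWwGg=4 LLWwgg=4 LLwwGg=2 LLwwgg=2 LlWWGg=4 LlWWgg=4 LlWwGg=8 LlWwgg=8 LlwwGg=4 Llwwgg=4 llWWGg=2 llWWgg=2 llWwGg=4 llWwgg=4 llwwGg=2 llwwgg=2
llwwGg hits 2/64; gcd=2; 2÷2/64÷2 = 1/32

P(llwwGg) = 1/32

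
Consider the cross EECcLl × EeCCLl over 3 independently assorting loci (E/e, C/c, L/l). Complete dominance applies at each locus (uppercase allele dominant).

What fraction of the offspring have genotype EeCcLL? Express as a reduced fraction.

EECcLl gametes: ECL×2, ECl×2, EcL×2, Ecl×2
EeCCLl gametes: ECL×2, ECl×2, eCL×2, eCl×2
EECcLl×EeCCLl grid (8·8=64): EECCLL=4 EECCLl=8 EECCll=4 EECcLL=4 EECcLl=8 EECcll=4 EeCCLL=4 EeCCLl=8 EeCCll=4 EeCcLL=4 EeCcLl=8 EeCcll=4
EeCcLL hits 4/64; gcd=4; 4÷4/64÷4 = 1/16

P(EeCcLL) = 1/16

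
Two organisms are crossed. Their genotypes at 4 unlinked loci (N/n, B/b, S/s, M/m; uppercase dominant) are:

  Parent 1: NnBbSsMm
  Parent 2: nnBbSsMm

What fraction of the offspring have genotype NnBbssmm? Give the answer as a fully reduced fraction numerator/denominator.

NnBbSsMm gametes: NBSM×1, NBSm×1, NBsM×1, NBsm×1, NbSM×1, NbSm×1, NbsM×1, Nbsm×1, nBSM×1, nBSm×1, nBsM×1, nBsm×1, nbSM×1, nbSm×1, nbsM×1, nbsm×1
nnBbSsMm gametes: nBSM×2, nBSm×2, nBsM×2, nBsm×2, nbSM×2, nbSm×2, nbsM×2, nbsm×2
NnBbSsMm×nnBbSsMm grid (16·16=256): NnBBSSMM=2 NnBBSSMm=4 NnBBSSmm=2 NnBBSsMM=4 NnBBSsMm=8 NnBBSsmm=4 NnBBssMM=2 NnBBssMm=4 NnBBssmm=2 NnBbSSMM=4 NnBbSSMm=8 NnBbSSmm=4 NnBbSsMM=8 NnBbSsMm=16 NnBbSsmm=8 NnBbssMM=4 NnBbssMm=8 NnBbssmm=4 NnbbSSMM=2 NnbbSSMm=4 NnbbSSmm=2 NnbbSsMM=4 NnbbSsMm=8 NnbbSsmm=4 NnbbssMM=2 NnbbssMm=4 Nnbbssmm=2 nnBBSSMM=2 nnBBSSMm=4 nnBBSSmm=2 nnBBSsMM=4 nnBBSsMm=8 nnBBSsmm=4 nnBBssMM=2 nnBBssMm=4 nnBBssmm=2 nnBbSSMM=4 nnBbSSMm=8 nnBbSSmm=4 nnBbSsMM=8 nnBbSsMm=16 nnBbSsmm=8 nnBbssMM=4 nnBbssMm=8 nnBbssmm=4 nnbbSSMM=2 nnbbSSMm=4 nnbbSSmm=2 nnbbSsMM=4 nnbbSsMm=8 nnbbSsmm=4 nnbbssMM=2 nnbbssMm=4 nnbbssmm=2
NnBbssmm hits 4/256; gcd=4; 4÷4/256÷4 = 1/64

P(NnBbssmm) = 1/64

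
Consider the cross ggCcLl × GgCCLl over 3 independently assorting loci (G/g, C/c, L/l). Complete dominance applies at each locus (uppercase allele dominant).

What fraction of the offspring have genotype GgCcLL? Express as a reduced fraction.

ggCcLl gametes: gCL×2, gCl×2, gcL×2, gcl×2
GgCCLl gametes: GCL×2, GCl×2, gCL×2, gCl×2
ggCcLl×GgCCLl grid (8·8=64): GgCCLL=4 GgCCLl=8 GgCCll=4 GgCcLL=4 GgCcLl=8 GgCcll=4 ggCCLL=4 ggCCLl=8 ggCCll=4 ggCcLL=4 ggCcLl=8 ggCcll=4
GgCcLL hits 4/64; gcd=4; 4÷4/64÷4 = 1/16

P(GgCcLL) = 1/16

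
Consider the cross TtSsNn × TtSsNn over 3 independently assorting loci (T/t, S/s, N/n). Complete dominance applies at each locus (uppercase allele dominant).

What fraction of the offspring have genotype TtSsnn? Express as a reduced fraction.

P(TtSsnn) = 1/16

TtSsNn gametes: TSN×1, TSn×1, TsN×1, Tsn×1, tSN×1, tSn×1, tsN×1, tsn×1
TtSsNn gametes: TSN×1, TSn×1, TsN×1, Tsn×1, tSN×1, tSn×1, tsN×1, tsn×1
TtSsNn×TtSsNn grid (8·8=64): TTSSNN=1 TTSSNn=2 TTSSnn=1 TTSsNN=2 TTSsNn=4 TTSsnn=2 TTssNN=1 TTssNn=2 TTssnn=1 TtSSNN=2 TtSSNn=4 TtSSnn=2 TtSsNN=4 TtSsNn=8 TtSsnn=4 TtssNN=2 TtssNn=4 Ttssnn=2 ttSSNN=1 ttSSNn=2 ttSSnn=1 ttSsNN=2 ttSsNn=4 ttSsnn=2 ttssNN=1 ttssNn=2 ttssnn=1
TtSsnn hits 4/64; gcd=4; 4÷4/64÷4 = 1/16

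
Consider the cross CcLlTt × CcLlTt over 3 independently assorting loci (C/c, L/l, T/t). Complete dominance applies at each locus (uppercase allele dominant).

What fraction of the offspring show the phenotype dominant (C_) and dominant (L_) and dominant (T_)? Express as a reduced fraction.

P(C_ L_ T_) = 27/64

CcLlTt gametes: CLT×1, CLt×1, ClT×1, Clt×1, cLT×1, cLt×1, clT×1, clt×1
CcLlTt gametes: CLT×1, CLt×1, ClT×1, Clt×1, cLT×1, cLt×1, clT×1, clt×1
CcLlTt×CcLlTt grid (8·8=64): CCLLTT=1 CCLLTt=2 CCLLtt=1 CCLlTT=2 CCLlTt=4 CCLltt=2 CCllTT=1 CCllTt=2 CClltt=1 CcLLTT=2 CcLLTt=4 CcLLtt=2 CcLlTT=4 CcLlTt=8 CcLltt=4 CcllTT=2 CcllTt=4 Cclltt=2 ccLLTT=1 ccLLTt=2 ccLLtt=1 ccLlTT=2 ccLlTt=4 ccLltt=2 ccllTT=1 ccllTt=2 cclltt=1
C_ L_ T_ hits 27/64; gcd=1; 27÷1/64÷1 = 27/64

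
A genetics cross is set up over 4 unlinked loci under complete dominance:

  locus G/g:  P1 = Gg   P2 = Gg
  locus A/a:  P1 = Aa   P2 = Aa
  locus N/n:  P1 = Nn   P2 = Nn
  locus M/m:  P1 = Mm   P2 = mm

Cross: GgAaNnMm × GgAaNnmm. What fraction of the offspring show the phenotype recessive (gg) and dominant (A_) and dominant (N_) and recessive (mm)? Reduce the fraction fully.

P(gg A_ N_ mm) = 9/128

GgAaNnMm gametes: GANM×1, GANm×1, GAnM×1, GAnm×1, GaNM×1, GaNm×1, GanM×1, Ganm×1, gANM×1, gANm×1, gAnM×1, gAnm×1, gaNM×1, gaNm×1, ganM×1, ganm×1
GgAaNnmm gametes: GANm×2, GAnm×2, GaNm×2, Ganm×2, gANm×2, gAnm×2, gaNm×2, ganm×2
GgAaNnMm×GgAaNnmm grid (16·16=256): GGAANNMm=2 GGAANNmm=2 GGAANnMm=4 GGAANnmm=4 GGAAnnMm=2 GGAAnnmm=2 GGAaNNMm=4 GGAaNNmm=4 GGAaNnMm=8 GGAaNnmm=8 GGAannMm=4 GGAannmm=4 GGaaNNMm=2 GGaaNNmm=2 GGaaNnMm=4 GGaaNnmm=4 GGaannMm=2 GGaannmm=2 GgAANNMm=4 GgAANNmm=4 GgAANnMm=8 GgAANnmm=8 GgAAnnMm=4 GgAAnnmm=4 GgAaNNMm=8 GgAaNNmm=8 GgAaNnMm=16 GgAaNnmm=16 GgAannMm=8 GgAannmm=8 GgaaNNMm=4 GgaaNNmm=4 GgaaNnMm=8 GgaaNnmm=8 GgaannMm=4 Ggaannmm=4 ggAANNMm=2 ggAANNmm=2 ggAANnMm=4 ggAANnmm=4 ggAAnnMm=2 ggAAnnmm=2 ggAaNNMm=4 ggAaNNmm=4 ggAaNnMm=8 ggAaNnmm=8 ggAannMm=4 ggAannmm=4 ggaaNNMm=2 ggaaNNmm=2 ggaaNnMm=4 ggaaNnmm=4 ggaannMm=2 ggaannmm=2
gg A_ N_ mm hits 18/256; gcd=2; 18÷2/256÷2 = 9/128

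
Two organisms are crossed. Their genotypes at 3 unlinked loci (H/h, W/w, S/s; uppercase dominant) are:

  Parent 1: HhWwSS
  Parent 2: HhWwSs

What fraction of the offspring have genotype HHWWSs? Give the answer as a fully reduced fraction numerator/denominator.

HhWwSS gametes: HWS×2, HwS×2, hWS×2, hwS×2
HhWwSs gametes: HWS×1, HWs×1, HwS×1, Hws×1, hWS×1, hWs×1, hwS×1, hws×1
HhWwSS×HhWwSs grid (8·8=64): HHWWSS=2 HHWWSs=2 HHWwSS=4 HHWwSs=4 HHwwSS=2 HHwwSs=2 HhWWSS=4 HhWWSs=4 HhWwSS=8 HhWwSs=8 HhwwSS=4 HhwwSs=4 hhWWSS=2 hhWWSs=2 hhWwSS=4 hhWwSs=4 hhwwSS=2 hhwwSs=2
HHWWSs hits 2/64; gcd=2; 2÷2/64÷2 = 1/32

P(HHWWSs) = 1/32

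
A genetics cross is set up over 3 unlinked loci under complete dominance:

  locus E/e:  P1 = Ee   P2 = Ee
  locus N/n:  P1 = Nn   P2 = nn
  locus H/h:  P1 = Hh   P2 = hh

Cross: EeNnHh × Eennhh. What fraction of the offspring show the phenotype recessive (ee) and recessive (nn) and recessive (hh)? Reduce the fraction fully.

P(ee nn hh) = 1/16

EeNnHh gametes: ENH×1, ENh×1, EnH×1, Enh×1, eNH×1, eNh×1, enH×1, enh×1
Eennhh gametes: Enh×4, enh×4
EeNnHh×Eennhh grid (8·8=64): EENnHh=4 EENnhh=4 EEnnHh=4 EEnnhh=4 EeNnHh=8 EeNnhh=8 EennHh=8 Eennhh=8 eeNnHh=4 eeNnhh=4 eennHh=4 eennhh=4
ee nn hh hits 4/64; gcd=4; 4÷4/64÷4 = 1/16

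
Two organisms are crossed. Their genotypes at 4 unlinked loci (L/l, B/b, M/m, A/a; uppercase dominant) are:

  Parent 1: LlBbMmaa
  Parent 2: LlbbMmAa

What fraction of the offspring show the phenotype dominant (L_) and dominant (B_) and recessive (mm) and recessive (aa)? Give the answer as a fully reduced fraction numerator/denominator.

P(L_ B_ mm aa) = 3/64

LlBbMmaa gametes: LBMa×2, LBma×2, LbMa×2, Lbma×2, lBMa×2, lBma×2, lbMa×2, lbma×2
LlbbMmAa gametes: LbMA×2, LbMa×2, LbmA×2, Lbma×2, lbMA×2, lbMa×2, lbmA×2, lbma×2
LlBbMmaa×LlbbMmAa grid (16·16=256): LLBbMMAa=4 LLBbMMaa=4 LLBbMmAa=8 LLBbMmaa=8 LLBbmmAa=4 LLBbmmaa=4 LLbbMMAa=4 LLbbMMaa=4 LLbbMmAa=8 LLbbMmaa=8 LLbbmmAa=4 LLbbmmaa=4 LlBbMMAa=8 LlBbMMaa=8 LlBbMmAa=16 LlBbMmaa=16 LlBbmmAa=8 LlBbmmaa=8 LlbbMMAa=8 LlbbMMaa=8 LlbbMmAa=16 LlbbMmaa=16 LlbbmmAa=8 Llbbmmaa=8 llBbMMAa=4 llBbMMaa=4 llBbMmAa=8 llBbMmaa=8 llBbmmAa=4 llBbmmaa=4 llbbMMAa=4 llbbMMaa=4 llbbMmAa=8 llbbMmaa=8 llbbmmAa=4 llbbmmaa=4
L_ B_ mm aa hits 12/256; gcd=4; 12÷4/256÷4 = 3/64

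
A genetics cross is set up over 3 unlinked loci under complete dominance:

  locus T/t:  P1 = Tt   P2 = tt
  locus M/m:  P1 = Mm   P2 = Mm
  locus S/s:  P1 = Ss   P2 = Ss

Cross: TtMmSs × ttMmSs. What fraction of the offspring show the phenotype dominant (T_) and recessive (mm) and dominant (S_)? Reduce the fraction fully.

TtMmSs gametes: TMS×1, TMs×1, TmS×1, Tms×1, tMS×1, tMs×1, tmS×1, tms×1
ttMmSs gametes: tMS×2, tMs×2, tmS×2, tms×2
TtMmSs×ttMmSs grid (8·8=64): TtMMSS=2 TtMMSs=4 TtMMss=2 TtMmSS=4 TtMmSs=8 TtMmss=4 TtmmSS=2 TtmmSs=4 Ttmmss=2 ttMMSS=2 ttMMSs=4 ttMMss=2 ttMmSS=4 ttMmSs=8 ttMmss=4 ttmmSS=2 ttmmSs=4 ttmmss=2
T_ mm S_ hits 6/64; gcd=2; 6÷2/64÷2 = 3/32

P(T_ mm S_) = 3/32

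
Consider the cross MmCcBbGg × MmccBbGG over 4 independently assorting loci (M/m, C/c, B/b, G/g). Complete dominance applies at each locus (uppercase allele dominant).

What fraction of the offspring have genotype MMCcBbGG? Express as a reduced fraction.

P(MMCcBbGG) = 1/32

MmCcBbGg gametes: MCBG×1, MCBg×1, MCbG×1, MCbg×1, McBG×1, McBg×1, McbG×1, Mcbg×1, mCBG×1, mCBg×1, mCbG×1, mCbg×1, mcBG×1, mcBg×1, mcbG×1, mcbg×1
MmccBbGG gametes: McBG×4, McbG×4, mcBG×4, mcbG×4
MmCcBbGg×MmccBbGG grid (16·16=256): MMCcBBGG=4 MMCcBBGg=4 MMCcBbGG=8 MMCcBbGg=8 MMCcbbGG=4 MMCcbbGg=4 MMccBBGG=4 MMccBBGg=4 MMccBbGG=8 MMccBbGg=8 MMccbbGG=4 MMccbbGg=4 MmCcBBGG=8 MmCcBBGg=8 MmCcBbGG=16 MmCcBbGg=16 MmCcbbGG=8 MmCcbbGg=8 MmccBBGG=8 MmccBBGg=8 MmccBbGG=16 MmccBbGg=16 MmccbbGG=8 MmccbbGg=8 mmCcBBGG=4 mmCcBBGg=4 mmCcBbGG=8 mmCcBbGg=8 mmCcbbGG=4 mmCcbbGg=4 mmccBBGG=4 mmccBBGg=4 mmccBbGG=8 mmccBbGg=8 mmccbbGG=4 mmccbbGg=4
MMCcBbGG hits 8/256; gcd=8; 8÷8/256÷8 = 1/32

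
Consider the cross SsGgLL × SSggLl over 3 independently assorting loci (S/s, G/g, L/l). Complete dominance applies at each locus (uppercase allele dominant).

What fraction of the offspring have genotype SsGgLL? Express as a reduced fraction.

SsGgLL gametes: SGL×2, SgL×2, sGL×2, sgL×2
SSggLl gametes: SgL×4, Sgl×4
SsGgLL×SSggLl grid (8·8=64): SSGgLL=8 SSGgLl=8 SSggLL=8 SSggLl=8 SsGgLL=8 SsGgLl=8 SsggLL=8 SsggLl=8
SsGgLL hits 8/64; gcd=8; 8÷8/64÷8 = 1/8

P(SsGgLL) = 1/8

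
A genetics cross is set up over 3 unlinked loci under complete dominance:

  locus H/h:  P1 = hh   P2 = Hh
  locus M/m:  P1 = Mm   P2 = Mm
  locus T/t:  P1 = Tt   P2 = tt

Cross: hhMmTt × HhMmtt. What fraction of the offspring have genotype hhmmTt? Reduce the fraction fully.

P(hhmmTt) = 1/16

hhMmTt gametes: hMT×2, hMt×2, hmT×2, hmt×2
HhMmtt gametes: HMt×2, Hmt×2, hMt×2, hmt×2
hhMmTt×HhMmtt grid (8·8=64): HhMMTt=4 HhMMtt=4 HhMmTt=8 HhMmtt=8 HhmmTt=4 Hhmmtt=4 hhMMTt=4 hhMMtt=4 hhMmTt=8 hhMmtt=8 hhmmTt=4 hhmmtt=4
hhmmTt hits 4/64; gcd=4; 4÷4/64÷4 = 1/16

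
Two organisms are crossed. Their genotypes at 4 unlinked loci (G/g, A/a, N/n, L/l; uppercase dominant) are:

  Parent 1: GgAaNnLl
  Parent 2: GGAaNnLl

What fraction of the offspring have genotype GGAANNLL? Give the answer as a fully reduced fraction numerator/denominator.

GgAaNnLl gametes: GANL×1, GANl×1, GAnL×1, GAnl×1, GaNL×1, GaNl×1, GanL×1, Ganl×1, gANL×1, gANl×1, gAnL×1, gAnl×1, gaNL×1, gaNl×1, ganL×1, ganl×1
GGAaNnLl gametes: GANL×2, GANl×2, GAnL×2, GAnl×2, GaNL×2, GaNl×2, GanL×2, Ganl×2
GgAaNnLl×GGAaNnLl grid (16·16=256): GGAANNLL=2 GGAANNLl=4 GGAANNll=2 GGAANnLL=4 GGAANnLl=8 GGAANnll=4 GGAAnnLL=2 GGAAnnLl=4 GGAAnnll=2 GGAaNNLL=4 GGAaNNLl=8 GGAaNNll=4 GGAaNnLL=8 GGAaNnLl=16 GGAaNnll=8 GGAannLL=4 GGAannLl=8 GGAannll=4 GGaaNNLL=2 GGaaNNLl=4 GGaaNNll=2 GGaaNnLL=4 GGaaNnLl=8 GGaaNnll=4 GGaannLL=2 GGaannLl=4 GGaannll=2 GgAANNLL=2 GgAANNLl=4 GgAANNll=2 GgAANnLL=4 GgAANnLl=8 GgAANnll=4 GgAAnnLL=2 GgAAnnLl=4 GgAAnnll=2 GgAaNNLL=4 GgAaNNLl=8 GgAaNNll=4 GgAaNnLL=8 GgAaNnLl=16 GgAaNnll=8 GgAannLL=4 GgAannLl=8 GgAannll=4 GgaaNNLL=2 GgaaNNLl=4 GgaaNNll=2 GgaaNnLL=4 GgaaNnLl=8 GgaaNnll=4 GgaannLL=2 GgaannLl=4 Ggaannll=2
GGAANNLL hits 2/256; gcd=2; 2÷2/256÷2 = 1/128

P(GGAANNLL) = 1/128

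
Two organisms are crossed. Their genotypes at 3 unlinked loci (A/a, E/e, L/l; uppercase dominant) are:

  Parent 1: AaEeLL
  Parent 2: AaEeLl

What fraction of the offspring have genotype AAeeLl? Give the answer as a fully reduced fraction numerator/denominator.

AaEeLL gametes: AEL×2, AeL×2, aEL×2, aeL×2
AaEeLl gametes: AEL×1, AEl×1, AeL×1, Ael×1, aEL×1, aEl×1, aeL×1, ael×1
AaEeLL×AaEeLl grid (8·8=64): AAEELL=2 AAEELl=2 AAEeLL=4 AAEeLl=4 AAeeLL=2 AAeeLl=2 AaEELL=4 AaEELl=4 AaEeLL=8 AaEeLl=8 AaeeLL=4 AaeeLl=4 aaEELL=2 aaEELl=2 aaEeLL=4 aaEeLl=4 aaeeLL=2 aaeeLl=2
AAeeLl hits 2/64; gcd=2; 2÷2/64÷2 = 1/32

P(AAeeLl) = 1/32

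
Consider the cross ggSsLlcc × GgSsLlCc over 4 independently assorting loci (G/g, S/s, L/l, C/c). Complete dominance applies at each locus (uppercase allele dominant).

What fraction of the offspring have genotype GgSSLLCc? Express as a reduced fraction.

P(GgSSLLCc) = 1/64

ggSsLlcc gametes: gSLc×4, gSlc×4, gsLc×4, gslc×4
GgSsLlCc gametes: GSLC×1, GSLc×1, GSlC×1, GSlc×1, GsLC×1, GsLc×1, GslC×1, Gslc×1, gSLC×1, gSLc×1, gSlC×1, gSlc×1, gsLC×1, gsLc×1, gslC×1, gslc×1
ggSsLlcc×GgSsLlCc grid (16·16=256): GgSSLLCc=4 GgSSLLcc=4 GgSSLlCc=8 GgSSLlcc=8 GgSSllCc=4 GgSSllcc=4 GgSsLLCc=8 GgSsLLcc=8 GgSsLlCc=16 GgSsLlcc=16 GgSsllCc=8 GgSsllcc=8 GgssLLCc=4 GgssLLcc=4 GgssLlCc=8 GgssLlcc=8 GgssllCc=4 Ggssllcc=4 ggSSLLCc=4 ggSSLLcc=4 ggSSLlCc=8 ggSSLlcc=8 ggSSllCc=4 ggSSllcc=4 ggSsLLCc=8 ggSsLLcc=8 ggSsLlCc=16 ggSsLlcc=16 ggSsllCc=8 ggSsllcc=8 ggssLLCc=4 ggssLLcc=4 ggssLlCc=8 ggssLlcc=8 ggssllCc=4 ggssllcc=4
GgSSLLCc hits 4/256; gcd=4; 4÷4/256÷4 = 1/64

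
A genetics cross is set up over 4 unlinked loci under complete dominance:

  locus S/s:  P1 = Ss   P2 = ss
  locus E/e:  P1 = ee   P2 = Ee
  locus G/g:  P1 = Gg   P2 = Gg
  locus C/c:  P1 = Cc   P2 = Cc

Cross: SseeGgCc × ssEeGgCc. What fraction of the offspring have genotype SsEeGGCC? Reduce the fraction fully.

SseeGgCc gametes: SeGC×2, SeGc×2, SegC×2, Segc×2, seGC×2, seGc×2, segC×2, segc×2
ssEeGgCc gametes: sEGC×2, sEGc×2, sEgC×2, sEgc×2, seGC×2, seGc×2, segC×2, segc×2
SseeGgCc×ssEeGgCc grid (16·16=256): SsEeGGCC=4 SsEeGGCc=8 SsEeGGcc=4 SsEeGgCC=8 SsEeGgCc=16 SsEeGgcc=8 SsEeggCC=4 SsEeggCc=8 SsEeggcc=4 SseeGGCC=4 SseeGGCc=8 SseeGGcc=4 SseeGgCC=8 SseeGgCc=16 SseeGgcc=8 SseeggCC=4 SseeggCc=8 Sseeggcc=4 ssEeGGCC=4 ssEeGGCc=8 ssEeGGcc=4 ssEeGgCC=8 ssEeGgCc=16 ssEeGgcc=8 ssEeggCC=4 ssEeggCc=8 ssEeggcc=4 sseeGGCC=4 sseeGGCc=8 sseeGGcc=4 sseeGgCC=8 sseeGgCc=16 sseeGgcc=8 sseeggCC=4 sseeggCc=8 sseeggcc=4
SsEeGGCC hits 4/256; gcd=4; 4÷4/256÷4 = 1/64

P(SsEeGGCC) = 1/64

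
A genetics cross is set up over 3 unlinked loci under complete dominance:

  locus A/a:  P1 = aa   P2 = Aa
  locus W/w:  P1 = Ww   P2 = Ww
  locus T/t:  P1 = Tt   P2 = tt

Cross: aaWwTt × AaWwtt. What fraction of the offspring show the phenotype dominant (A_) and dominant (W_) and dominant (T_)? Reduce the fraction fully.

P(A_ W_ T_) = 3/16

aaWwTt gametes: aWT×2, aWt×2, awT×2, awt×2
AaWwtt gametes: AWt×2, Awt×2, aWt×2, awt×2
aaWwTt×AaWwtt grid (8·8=64): AaWWTt=4 AaWWtt=4 AaWwTt=8 AaWwtt=8 AawwTt=4 Aawwtt=4 aaWWTt=4 aaWWtt=4 aaWwTt=8 aaWwtt=8 aawwTt=4 aawwtt=4
A_ W_ T_ hits 12/64; gcd=4; 12÷4/64÷4 = 3/16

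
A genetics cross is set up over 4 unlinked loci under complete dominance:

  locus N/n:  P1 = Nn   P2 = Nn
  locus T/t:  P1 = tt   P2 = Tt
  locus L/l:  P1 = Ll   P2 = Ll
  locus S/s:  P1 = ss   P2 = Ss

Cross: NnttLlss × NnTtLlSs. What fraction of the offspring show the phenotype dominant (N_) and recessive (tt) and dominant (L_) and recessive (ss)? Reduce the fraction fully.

P(N_ tt L_ ss) = 9/64

NnttLlss gametes: NtLs×4, Ntls×4, ntLs×4, ntls×4
NnTtLlSs gametes: NTLS×1, NTLs×1, NTlS×1, NTls×1, NtLS×1, NtLs×1, NtlS×1, Ntls×1, nTLS×1, nTLs×1, nTlS×1, nTls×1, ntLS×1, ntLs×1, ntlS×1, ntls×1
NnttLlss×NnTtLlSs grid (16·16=256): NNTtLLSs=4 NNTtLLss=4 NNTtLlSs=8 NNTtLlss=8 NNTtllSs=4 NNTtllss=4 NNttLLSs=4 NNttLLss=4 NNttLlSs=8 NNttLlss=8 NNttllSs=4 NNttllss=4 NnTtLLSs=8 NnTtLLss=8 NnTtLlSs=16 NnTtLlss=16 NnTtllSs=8 NnTtllss=8 NnttLLSs=8 NnttLLss=8 NnttLlSs=16 NnttLlss=16 NnttllSs=8 Nnttllss=8 nnTtLLSs=4 nnTtLLss=4 nnTtLlSs=8 nnTtLlss=8 nnTtllSs=4 nnTtllss=4 nnttLLSs=4 nnttLLss=4 nnttLlSs=8 nnttLlss=8 nnttllSs=4 nnttllss=4
N_ tt L_ ss hits 36/256; gcd=4; 36÷4/256÷4 = 9/64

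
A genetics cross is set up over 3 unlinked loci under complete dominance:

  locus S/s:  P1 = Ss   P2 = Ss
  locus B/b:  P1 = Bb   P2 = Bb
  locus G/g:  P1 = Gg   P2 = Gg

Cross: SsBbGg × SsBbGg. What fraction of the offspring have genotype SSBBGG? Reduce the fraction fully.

SsBbGg gametes: SBG×1, SBg×1, SbG×1, Sbg×1, sBG×1, sBg×1, sbG×1, sbg×1
SsBbGg gametes: SBG×1, SBg×1, SbG×1, Sbg×1, sBG×1, sBg×1, sbG×1, sbg×1
SsBbGg×SsBbGg grid (8·8=64): SSBBGG=1 SSBBGg=2 SSBBgg=1 SSBbGG=2 SSBbGg=4 SSBbgg=2 SSbbGG=1 SSbbGg=2 SSbbgg=1 SsBBGG=2 SsBBGg=4 SsBBgg=2 SsBbGG=4 SsBbGg=8 SsBbgg=4 SsbbGG=2 SsbbGg=4 Ssbbgg=2 ssBBGG=1 ssBBGg=2 ssBBgg=1 ssBbGG=2 ssBbGg=4 ssBbgg=2 ssbbGG=1 ssbbGg=2 ssbbgg=1
SSBBGG hits 1/64; gcd=1; 1÷1/64÷1 = 1/64

P(SSBBGG) = 1/64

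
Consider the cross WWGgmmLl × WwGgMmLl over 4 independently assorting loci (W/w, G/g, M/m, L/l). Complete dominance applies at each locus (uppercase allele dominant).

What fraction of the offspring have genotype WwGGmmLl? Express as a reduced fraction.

P(WwGGmmLl) = 1/32

WWGgmmLl gametes: WGmL×4, WGml×4, WgmL×4, Wgml×4
WwGgMmLl gametes: WGML×1, WGMl×1, WGmL×1, WGml×1, WgML×1, WgMl×1, WgmL×1, Wgml×1, wGML×1, wGMl×1, wGmL×1, wGml×1, wgML×1, wgMl×1, wgmL×1, wgml×1
WWGgmmLl×WwGgMmLl grid (16·16=256): WWGGMmLL=4 WWGGMmLl=8 WWGGMmll=4 WWGGmmLL=4 WWGGmmLl=8 WWGGmmll=4 WWGgMmLL=8 WWGgMmLl=16 WWGgMmll=8 WWGgmmLL=8 WWGgmmLl=16 WWGgmmll=8 WWggMmLL=4 WWggMmLl=8 WWggMmll=4 WWggmmLL=4 WWggmmLl=8 WWggmmll=4 WwGGMmLL=4 WwGGMmLl=8 WwGGMmll=4 WwGGmmLL=4 WwGGmmLl=8 WwGGmmll=4 WwGgMmLL=8 WwGgMmLl=16 WwGgMmll=8 WwGgmmLL=8 WwGgmmLl=16 WwGgmmll=8 WwggMmLL=4 WwggMmLl=8 WwggMmll=4 WwggmmLL=4 WwggmmLl=8 Wwggmmll=4
WwGGmmLl hits 8/256; gcd=8; 8÷8/256÷8 = 1/32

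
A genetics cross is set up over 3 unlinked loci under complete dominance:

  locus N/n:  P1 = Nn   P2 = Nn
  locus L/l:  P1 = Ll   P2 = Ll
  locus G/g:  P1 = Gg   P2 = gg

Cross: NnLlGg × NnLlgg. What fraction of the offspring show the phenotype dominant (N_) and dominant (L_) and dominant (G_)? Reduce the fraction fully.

P(N_ L_ G_) = 9/32

NnLlGg gametes: NLG×1, NLg×1, NlG×1, Nlg×1, nLG×1, nLg×1, nlG×1, nlg×1
NnLlgg gametes: NLg×2, Nlg×2, nLg×2, nlg×2
NnLlGg×NnLlgg grid (8·8=64): NNLLGg=2 NNLLgg=2 NNLlGg=4 NNLlgg=4 NNllGg=2 NNllgg=2 NnLLGg=4 NnLLgg=4 NnLlGg=8 NnLlgg=8 NnllGg=4 Nnllgg=4 nnLLGg=2 nnLLgg=2 nnLlGg=4 nnLlgg=4 nnllGg=2 nnllgg=2
N_ L_ G_ hits 18/64; gcd=2; 18÷2/64÷2 = 9/32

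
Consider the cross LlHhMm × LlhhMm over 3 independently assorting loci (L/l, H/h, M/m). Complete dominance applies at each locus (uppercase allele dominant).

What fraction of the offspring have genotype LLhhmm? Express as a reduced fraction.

LlHhMm gametes: LHM×1, LHm×1, LhM×1, Lhm×1, lHM×1, lHm×1, lhM×1, lhm×1
LlhhMm gametes: LhM×2, Lhm×2, lhM×2, lhm×2
LlHhMm×LlhhMm grid (8·8=64): LLHhMM=2 LLHhMm=4 LLHhmm=2 LLhhMM=2 LLhhMm=4 LLhhmm=2 LlHhMM=4 LlHhMm=8 LlHhmm=4 LlhhMM=4 LlhhMm=8 Llhhmm=4 llHhMM=2 llHhMm=4 llHhmm=2 llhhMM=2 llhhMm=4 llhhmm=2
LLhhmm hits 2/64; gcd=2; 2÷2/64÷2 = 1/32

P(LLhhmm) = 1/32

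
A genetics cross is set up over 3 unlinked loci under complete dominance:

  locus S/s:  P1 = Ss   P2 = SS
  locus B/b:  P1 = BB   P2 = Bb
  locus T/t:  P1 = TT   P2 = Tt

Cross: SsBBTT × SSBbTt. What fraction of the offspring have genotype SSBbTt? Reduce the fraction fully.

P(SSBbTt) = 1/8

SsBBTT gametes: SBT×4, sBT×4
SSBbTt gametes: SBT×2, SBt×2, SbT×2, Sbt×2
SsBBTT×SSBbTt grid (8·8=64): SSBBTT=8 SSBBTt=8 SSBbTT=8 SSBbTt=8 SsBBTT=8 SsBBTt=8 SsBbTT=8 SsBbTt=8
SSBbTt hits 8/64; gcd=8; 8÷8/64÷8 = 1/8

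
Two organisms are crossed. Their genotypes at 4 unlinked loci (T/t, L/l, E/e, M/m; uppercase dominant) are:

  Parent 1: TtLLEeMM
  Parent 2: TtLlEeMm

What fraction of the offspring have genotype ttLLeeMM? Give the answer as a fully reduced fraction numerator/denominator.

P(ttLLeeMM) = 1/64

TtLLEeMM gametes: TLEM×4, TLeM×4, tLEM×4, tLeM×4
TtLlEeMm gametes: TLEM×1, TLEm×1, TLeM×1, TLem×1, TlEM×1, TlEm×1, TleM×1, Tlem×1, tLEM×1, tLEm×1, tLeM×1, tLem×1, tlEM×1, tlEm×1, tleM×1, tlem×1
TtLLEeMM×TtLlEeMm grid (16·16=256): TTLLEEMM=4 TTLLEEMm=4 TTLLEeMM=8 TTLLEeMm=8 TTLLeeMM=4 TTLLeeMm=4 TTLlEEMM=4 TTLlEEMm=4 TTLlEeMM=8 TTLlEeMm=8 TTLleeMM=4 TTLleeMm=4 TtLLEEMM=8 TtLLEEMm=8 TtLLEeMM=16 TtLLEeMm=16 TtLLeeMM=8 TtLLeeMm=8 TtLlEEMM=8 TtLlEEMm=8 TtLlEeMM=16 TtLlEeMm=16 TtLleeMM=8 TtLleeMm=8 ttLLEEMM=4 ttLLEEMm=4 ttLLEeMM=8 ttLLEeMm=8 ttLLeeMM=4 ttLLeeMm=4 ttLlEEMM=4 ttLlEEMm=4 ttLlEeMM=8 ttLlEeMm=8 ttLleeMM=4 ttLleeMm=4
ttLLeeMM hits 4/256; gcd=4; 4÷4/256÷4 = 1/64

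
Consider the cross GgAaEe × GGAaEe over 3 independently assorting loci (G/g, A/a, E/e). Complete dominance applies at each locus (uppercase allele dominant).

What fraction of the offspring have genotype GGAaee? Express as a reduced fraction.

GgAaEe gametes: GAE×1, GAe×1, GaE×1, Gae×1, gAE×1, gAe×1, gaE×1, gae×1
GGAaEe gametes: GAE×2, GAe×2, GaE×2, Gae×2
GgAaEe×GGAaEe grid (8·8=64): GGAAEE=2 GGAAEe=4 GGAAee=2 GGAaEE=4 GGAaEe=8 GGAaee=4 GGaaEE=2 GGaaEe=4 GGaaee=2 GgAAEE=2 GgAAEe=4 GgAAee=2 GgAaEE=4 GgAaEe=8 GgAaee=4 GgaaEE=2 GgaaEe=4 Ggaaee=2
GGAaee hits 4/64; gcd=4; 4÷4/64÷4 = 1/16

P(GGAaee) = 1/16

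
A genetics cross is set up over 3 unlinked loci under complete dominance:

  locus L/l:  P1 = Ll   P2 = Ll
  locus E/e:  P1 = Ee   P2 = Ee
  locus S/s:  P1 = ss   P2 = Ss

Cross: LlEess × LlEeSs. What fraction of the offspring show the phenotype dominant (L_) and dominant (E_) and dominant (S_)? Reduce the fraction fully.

P(L_ E_ S_) = 9/32

LlEess gametes: LEs×2, Les×2, lEs×2, les×2
LlEeSs gametes: LES×1, LEs×1, LeS×1, Les×1, lES×1, lEs×1, leS×1, les×1
LlEess×LlEeSs grid (8·8=64): LLEESs=2 LLEEss=2 LLEeSs=4 LLEess=4 LLeeSs=2 LLeess=2 LlEESs=4 LlEEss=4 LlEeSs=8 LlEess=8 LleeSs=4 Lleess=4 llEESs=2 llEEss=2 llEeSs=4 llEess=4 lleeSs=2 lleess=2
L_ E_ S_ hits 18/64; gcd=2; 18÷2/64÷2 = 9/32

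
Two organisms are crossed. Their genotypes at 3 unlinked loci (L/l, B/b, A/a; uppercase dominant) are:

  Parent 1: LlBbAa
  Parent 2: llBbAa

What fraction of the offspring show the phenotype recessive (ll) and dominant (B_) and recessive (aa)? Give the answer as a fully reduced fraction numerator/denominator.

LlBbAa gametes: LBA×1, LBa×1, LbA×1, Lba×1, lBA×1, lBa×1, lbA×1, lba×1
llBbAa gametes: lBA×2, lBa×2, lbA×2, lba×2
LlBbAa×llBbAa grid (8·8=64): LlBBAA=2 LlBBAa=4 LlBBaa=2 LlBbAA=4 LlBbAa=8 LlBbaa=4 LlbbAA=2 LlbbAa=4 Llbbaa=2 llBBAA=2 llBBAa=4 llBBaa=2 llBbAA=4 llBbAa=8 llBbaa=4 llbbAA=2 llbbAa=4 llbbaa=2
ll B_ aa hits 6/64; gcd=2; 6÷2/64÷2 = 3/32

P(ll B_ aa) = 3/32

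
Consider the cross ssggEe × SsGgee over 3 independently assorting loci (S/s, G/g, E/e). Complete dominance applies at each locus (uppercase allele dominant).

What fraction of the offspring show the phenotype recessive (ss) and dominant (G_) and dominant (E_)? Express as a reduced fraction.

ssggEe gametes: sgE×4, sge×4
SsGgee gametes: SGe×2, Sge×2, sGe×2, sge×2
ssggEe×SsGgee grid (8·8=64): SsGgEe=8 SsGgee=8 SsggEe=8 Ssggee=8 ssGgEe=8 ssGgee=8 ssggEe=8 ssggee=8
ss G_ E_ hits 8/64; gcd=8; 8÷8/64÷8 = 1/8

P(ss G_ E_) = 1/8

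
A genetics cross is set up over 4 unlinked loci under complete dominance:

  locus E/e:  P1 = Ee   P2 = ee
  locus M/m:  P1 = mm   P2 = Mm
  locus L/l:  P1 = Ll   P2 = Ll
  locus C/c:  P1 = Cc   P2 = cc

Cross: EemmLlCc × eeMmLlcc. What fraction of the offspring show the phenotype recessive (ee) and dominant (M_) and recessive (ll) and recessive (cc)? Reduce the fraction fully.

EemmLlCc gametes: EmLC×2, EmLc×2, EmlC×2, Emlc×2, emLC×2, emLc×2, emlC×2, emlc×2
eeMmLlcc gametes: eMLc×4, eMlc×4, emLc×4, emlc×4
EemmLlCc×eeMmLlcc grid (16·16=256): EeMmLLCc=8 EeMmLLcc=8 EeMmLlCc=16 EeMmLlcc=16 EeMmllCc=8 EeMmllcc=8 EemmLLCc=8 EemmLLcc=8 EemmLlCc=16 EemmLlcc=16 EemmllCc=8 Eemmllcc=8 eeMmLLCc=8 eeMmLLcc=8 eeMmLlCc=16 eeMmLlcc=16 eeMmllCc=8 eeMmllcc=8 eemmLLCc=8 eemmLLcc=8 eemmLlCc=16 eemmLlcc=16 eemmllCc=8 eemmllcc=8
ee M_ ll cc hits 8/256; gcd=8; 8÷8/256÷8 = 1/32

P(ee M_ ll cc) = 1/32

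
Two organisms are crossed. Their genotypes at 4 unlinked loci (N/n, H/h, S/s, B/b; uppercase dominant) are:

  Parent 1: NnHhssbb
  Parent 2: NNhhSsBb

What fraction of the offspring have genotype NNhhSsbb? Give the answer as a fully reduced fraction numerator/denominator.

NnHhssbb gametes: NHsb×4, Nhsb×4, nHsb×4, nhsb×4
NNhhSsBb gametes: NhSB×4, NhSb×4, NhsB×4, Nhsb×4
NnHhssbb×NNhhSsBb grid (16·16=256): NNHhSsBb=16 NNHhSsbb=16 NNHhssBb=16 NNHhssbb=16 NNhhSsBb=16 NNhhSsbb=16 NNhhssBb=16 NNhhssbb=16 NnHhSsBb=16 NnHhSsbb=16 NnHhssBb=16 NnHhssbb=16 NnhhSsBb=16 NnhhSsbb=16 NnhhssBb=16 Nnhhssbb=16
NNhhSsbb hits 16/256; gcd=16; 16÷16/256÷16 = 1/16

P(NNhhSsbb) = 1/16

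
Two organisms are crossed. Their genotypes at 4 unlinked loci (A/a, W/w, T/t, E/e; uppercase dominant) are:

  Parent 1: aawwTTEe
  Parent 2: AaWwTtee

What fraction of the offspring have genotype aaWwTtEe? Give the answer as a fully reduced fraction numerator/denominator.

P(aaWwTtEe) = 1/16

aawwTTEe gametes: awTE×8, awTe×8
AaWwTtee gametes: AWTe×2, AWte×2, AwTe×2, Awte×2, aWTe×2, aWte×2, awTe×2, awte×2
aawwTTEe×AaWwTtee grid (16·16=256): AaWwTTEe=16 AaWwTTee=16 AaWwTtEe=16 AaWwTtee=16 AawwTTEe=16 AawwTTee=16 AawwTtEe=16 AawwTtee=16 aaWwTTEe=16 aaWwTTee=16 aaWwTtEe=16 aaWwTtee=16 aawwTTEe=16 aawwTTee=16 aawwTtEe=16 aawwTtee=16
aaWwTtEe hits 16/256; gcd=16; 16÷16/256÷16 = 1/16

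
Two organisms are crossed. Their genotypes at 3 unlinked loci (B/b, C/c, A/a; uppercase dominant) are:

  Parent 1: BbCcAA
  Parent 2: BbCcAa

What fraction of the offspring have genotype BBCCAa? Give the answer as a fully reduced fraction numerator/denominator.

BbCcAA gametes: BCA×2, BcA×2, bCA×2, bcA×2
BbCcAa gametes: BCA×1, BCa×1, BcA×1, Bca×1, bCA×1, bCa×1, bcA×1, bca×1
BbCcAA×BbCcAa grid (8·8=64): BBCCAA=2 BBCCAa=2 BBCcAA=4 BBCcAa=4 BBccAA=2 BBccAa=2 BbCCAA=4 BbCCAa=4 BbCcAA=8 BbCcAa=8 BbccAA=4 BbccAa=4 bbCCAA=2 bbCCAa=2 bbCcAA=4 bbCcAa=4 bbccAA=2 bbccAa=2
BBCCAa hits 2/64; gcd=2; 2÷2/64÷2 = 1/32

P(BBCCAa) = 1/32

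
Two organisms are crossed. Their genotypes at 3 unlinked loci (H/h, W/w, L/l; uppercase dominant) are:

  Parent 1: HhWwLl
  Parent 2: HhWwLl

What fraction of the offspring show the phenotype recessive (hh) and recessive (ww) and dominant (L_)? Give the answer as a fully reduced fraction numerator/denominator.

HhWwLl gametes: HWL×1, HWl×1, HwL×1, Hwl×1, hWL×1, hWl×1, hwL×1, hwl×1
HhWwLl gametes: HWL×1, HWl×1, HwL×1, Hwl×1, hWL×1, hWl×1, hwL×1, hwl×1
HhWwLl×HhWwLl grid (8·8=64): HHWWLL=1 HHWWLl=2 HHWWll=1 HHWwLL=2 HHWwLl=4 HHWwll=2 HHwwLL=1 HHwwLl=2 HHwwll=1 HhWWLL=2 HhWWLl=4 HhWWll=2 HhWwLL=4 HhWwLl=8 HhWwll=4 HhwwLL=2 HhwwLl=4 Hhwwll=2 hhWWLL=1 hhWWLl=2 hhWWll=1 hhWwLL=2 hhWwLl=4 hhWwll=2 hhwwLL=1 hhwwLl=2 hhwwll=1
hh ww L_ hits 3/64; gcd=1; 3÷1/64÷1 = 3/64

P(hh ww L_) = 3/64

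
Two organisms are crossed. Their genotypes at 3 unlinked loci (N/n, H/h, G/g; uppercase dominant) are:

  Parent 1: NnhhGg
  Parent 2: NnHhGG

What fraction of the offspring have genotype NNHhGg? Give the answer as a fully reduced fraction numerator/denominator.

P(NNHhGg) = 1/16

NnhhGg gametes: NhG×2, Nhg×2, nhG×2, nhg×2
NnHhGG gametes: NHG×2, NhG×2, nHG×2, nhG×2
NnhhGg×NnHhGG grid (8·8=64): NNHhGG=4 NNHhGg=4 NNhhGG=4 NNhhGg=4 NnHhGG=8 NnHhGg=8 NnhhGG=8 NnhhGg=8 nnHhGG=4 nnHhGg=4 nnhhGG=4 nnhhGg=4
NNHhGg hits 4/64; gcd=4; 4÷4/64÷4 = 1/16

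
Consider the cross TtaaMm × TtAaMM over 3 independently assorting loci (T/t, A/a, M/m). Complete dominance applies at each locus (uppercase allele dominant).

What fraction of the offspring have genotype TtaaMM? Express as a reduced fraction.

TtaaMm gametes: TaM×2, Tam×2, taM×2, tam×2
TtAaMM gametes: TAM×2, TaM×2, tAM×2, taM×2
TtaaMm×TtAaMM grid (8·8=64): TTAaMM=4 TTAaMm=4 TTaaMM=4 TTaaMm=4 TtAaMM=8 TtAaMm=8 TtaaMM=8 TtaaMm=8 ttAaMM=4 ttAaMm=4 ttaaMM=4 ttaaMm=4
TtaaMM hits 8/64; gcd=8; 8÷8/64÷8 = 1/8

P(TtaaMM) = 1/8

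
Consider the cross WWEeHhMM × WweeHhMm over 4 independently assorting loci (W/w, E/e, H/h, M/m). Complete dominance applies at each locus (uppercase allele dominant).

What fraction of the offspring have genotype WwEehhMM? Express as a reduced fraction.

P(WwEehhMM) = 1/32

WWEeHhMM gametes: WEHM×4, WEhM×4, WeHM×4, WehM×4
WweeHhMm gametes: WeHM×2, WeHm×2, WehM×2, Wehm×2, weHM×2, weHm×2, wehM×2, wehm×2
WWEeHhMM×WweeHhMm grid (16·16=256): WWEeHHMM=8 WWEeHHMm=8 WWEeHhMM=16 WWEeHhMm=16 WWEehhMM=8 WWEehhMm=8 WWeeHHMM=8 WWeeHHMm=8 WWeeHhMM=16 WWeeHhMm=16 WWeehhMM=8 WWeehhMm=8 WwEeHHMM=8 WwEeHHMm=8 WwEeHhMM=16 WwEeHhMm=16 WwEehhMM=8 WwEehhMm=8 WweeHHMM=8 WweeHHMm=8 WweeHhMM=16 WweeHhMm=16 WweehhMM=8 WweehhMm=8
WwEehhMM hits 8/256; gcd=8; 8÷8/256÷8 = 1/32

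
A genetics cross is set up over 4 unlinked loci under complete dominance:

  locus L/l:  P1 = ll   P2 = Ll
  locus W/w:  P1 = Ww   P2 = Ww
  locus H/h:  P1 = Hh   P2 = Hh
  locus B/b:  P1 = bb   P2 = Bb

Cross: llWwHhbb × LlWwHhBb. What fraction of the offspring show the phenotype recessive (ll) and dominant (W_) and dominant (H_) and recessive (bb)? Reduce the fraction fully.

llWwHhbb gametes: lWHb×4, lWhb×4, lwHb×4, lwhb×4
LlWwHhBb gametes: LWHB×1, LWHb×1, LWhB×1, LWhb×1, LwHB×1, LwHb×1, LwhB×1, Lwhb×1, lWHB×1, lWHb×1, lWhB×1, lWhb×1, lwHB×1, lwHb×1, lwhB×1, lwhb×1
llWwHhbb×LlWwHhBb grid (16·16=256): LlWWHHBb=4 LlWWHHbb=4 LlWWHhBb=8 LlWWHhbb=8 LlWWhhBb=4 LlWWhhbb=4 LlWwHHBb=8 LlWwHHbb=8 LlWwHhBb=16 LlWwHhbb=16 LlWwhhBb=8 LlWwhhbb=8 LlwwHHBb=4 LlwwHHbb=4 LlwwHhBb=8 LlwwHhbb=8 LlwwhhBb=4 Llwwhhbb=4 llWWHHBb=4 llWWHHbb=4 llWWHhBb=8 llWWHhbb=8 llWWhhBb=4 llWWhhbb=4 llWwHHBb=8 llWwHHbb=8 llWwHhBb=16 llWwHhbb=16 llWwhhBb=8 llWwhhbb=8 llwwHHBb=4 llwwHHbb=4 llwwHhBb=8 llwwHhbb=8 llwwhhBb=4 llwwhhbb=4
ll W_ H_ bb hits 36/256; gcd=4; 36÷4/256÷4 = 9/64

P(ll W_ H_ bb) = 9/64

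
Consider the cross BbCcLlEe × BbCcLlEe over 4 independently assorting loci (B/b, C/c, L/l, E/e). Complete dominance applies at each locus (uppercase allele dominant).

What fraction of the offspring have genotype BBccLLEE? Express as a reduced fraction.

P(BBccLLEE) = 1/256

BbCcLlEe gametes: BCLE×1, BCLe×1, BClE×1, BCle×1, BcLE×1, BcLe×1, BclE×1, Bcle×1, bCLE×1, bCLe×1, bClE×1, bCle×1, bcLE×1, bcLe×1, bclE×1, bcle×1
BbCcLlEe gametes: BCLE×1, BCLe×1, BClE×1, BCle×1, BcLE×1, BcLe×1, BclE×1, Bcle×1, bCLE×1, bCLe×1, bClE×1, bCle×1, bcLE×1, bcLe×1, bclE×1, bcle×1
BbCcLlEe×BbCcLlEe grid (16·16=256): BBCCLLEE=1 BBCCLLEe=2 BBCCLLee=1 BBCCLlEE=2 BBCCLlEe=4 BBCCLlee=2 BBCCllEE=1 BBCCllEe=2 BBCCllee=1 BBCcLLEE=2 BBCcLLEe=4 BBCcLLee=2 BBCcLlEE=4 BBCcLlEe=8 BBCcLlee=4 BBCcllEE=2 BBCcllEe=4 BBCcllee=2 BBccLLEE=1 BBccLLEe=2 BBccLLee=1 BBccLlEE=2 BBccLlEe=4 BBccLlee=2 BBccllEE=1 BBccllEe=2 BBccllee=1 BbCCLLEE=2 BbCCLLEe=4 BbCCLLee=2 BbCCLlEE=4 BbCCLlEe=8 BbCCLlee=4 BbCCllEE=2 BbCCllEe=4 BbCCllee=2 BbCcLLEE=4 BbCcLLEe=8 BbCcLLee=4 BbCcLlEE=8 BbCcLlEe=16 BbCcLlee=8 BbCcllEE=4 BbCcllEe=8 BbCcllee=4 BbccLLEE=2 BbccLLEe=4 BbccLLee=2 BbccLlEE=4 BbccLlEe=8 BbccLlee=4 BbccllEE=2 BbccllEe=4 Bbccllee=2 bbCCLLEE=1 bbCCLLEe=2 bbCCLLee=1 bbCCLlEE=2 bbCCLlEe=4 bbCCLlee=2 bbCCllEE=1 bbCCllEe=2 bbCCllee=1 bbCcLLEE=2 bbCcLLEe=4 bbCcLLee=2 bbCcLlEE=4 bbCcLlEe=8 bbCcLlee=4 bbCcllEE=2 bbCcllEe=4 bbCcllee=2 bbccLLEE=1 bbccLLEe=2 bbccLLee=1 bbccLlEE=2 bbccLlEe=4 bbccLlee=2 bbccllEE=1 bbccllEe=2 bbccllee=1
BBccLLEE hits 1/256; gcd=1; 1÷1/256÷1 = 1/256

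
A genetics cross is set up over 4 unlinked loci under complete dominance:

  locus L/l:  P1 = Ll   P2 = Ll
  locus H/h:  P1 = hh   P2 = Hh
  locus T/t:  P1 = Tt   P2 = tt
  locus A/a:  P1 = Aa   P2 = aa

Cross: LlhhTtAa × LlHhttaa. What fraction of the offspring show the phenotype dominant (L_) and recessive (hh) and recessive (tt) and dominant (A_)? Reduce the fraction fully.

LlhhTtAa gametes: LhTA×2, LhTa×2, LhtA×2, Lhta×2, lhTA×2, lhTa×2, lhtA×2, lhta×2
LlHhttaa gametes: LHta×4, Lhta×4, lHta×4, lhta×4
LlhhTtAa×LlHhttaa grid (16·16=256): LLHhTtAa=8 LLHhTtaa=8 LLHhttAa=8 LLHhttaa=8 LLhhTtAa=8 LLhhTtaa=8 LLhhttAa=8 LLhhttaa=8 LlHhTtAa=16 LlHhTtaa=16 LlHhttAa=16 LlHhttaa=16 LlhhTtAa=16 LlhhTtaa=16 LlhhttAa=16 Llhhttaa=16 llHhTtAa=8 llHhTtaa=8 llHhttAa=8 llHhttaa=8 llhhTtAa=8 llhhTtaa=8 llhhttAa=8 llhhttaa=8
L_ hh tt A_ hits 24/256; gcd=8; 24÷8/256÷8 = 3/32

P(L_ hh tt A_) = 3/32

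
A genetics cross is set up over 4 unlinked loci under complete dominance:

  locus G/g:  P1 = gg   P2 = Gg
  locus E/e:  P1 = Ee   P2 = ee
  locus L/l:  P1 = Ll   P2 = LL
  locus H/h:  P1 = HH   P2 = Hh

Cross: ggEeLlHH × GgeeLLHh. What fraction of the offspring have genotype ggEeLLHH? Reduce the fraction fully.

P(ggEeLLHH) = 1/16

ggEeLlHH gametes: gELH×4, gElH×4, geLH×4, gelH×4
GgeeLLHh gametes: GeLH×4, GeLh×4, geLH×4, geLh×4
ggEeLlHH×GgeeLLHh grid (16·16=256): GgEeLLHH=16 GgEeLLHh=16 GgEeLlHH=16 GgEeLlHh=16 GgeeLLHH=16 GgeeLLHh=16 GgeeLlHH=16 GgeeLlHh=16 ggEeLLHH=16 ggEeLLHh=16 ggEeLlHH=16 ggEeLlHh=16 ggeeLLHH=16 ggeeLLHh=16 ggeeLlHH=16 ggeeLlHh=16
ggEeLLHH hits 16/256; gcd=16; 16÷16/256÷16 = 1/16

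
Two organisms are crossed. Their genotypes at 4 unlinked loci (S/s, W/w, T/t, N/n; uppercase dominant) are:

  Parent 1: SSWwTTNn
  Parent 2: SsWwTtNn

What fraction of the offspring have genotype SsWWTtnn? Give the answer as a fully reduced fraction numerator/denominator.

SSWwTTNn gametes: SWTN×4, SWTn×4, SwTN×4, SwTn×4
SsWwTtNn gametes: SWTN×1, SWTn×1, SWtN×1, SWtn×1, SwTN×1, SwTn×1, SwtN×1, Swtn×1, sWTN×1, sWTn×1, sWtN×1, sWtn×1, swTN×1, swTn×1, swtN×1, swtn×1
SSWwTTNn×SsWwTtNn grid (16·16=256): SSWWTTNN=4 SSWWTTNn=8 SSWWTTnn=4 SSWWTtNN=4 SSWWTtNn=8 SSWWTtnn=4 SSWwTTNN=8 SSWwTTNn=16 SSWwTTnn=8 SSWwTtNN=8 SSWwTtNn=16 SSWwTtnn=8 SSwwTTNN=4 SSwwTTNn=8 SSwwTTnn=4 SSwwTtNN=4 SSwwTtNn=8 SSwwTtnn=4 SsWWTTNN=4 SsWWTTNn=8 SsWWTTnn=4 SsWWTtNN=4 SsWWTtNn=8 SsWWTtnn=4 SsWwTTNN=8 SsWwTTNn=16 SsWwTTnn=8 SsWwTtNN=8 SsWwTtNn=16 SsWwTtnn=8 SswwTTNN=4 SswwTTNn=8 SswwTTnn=4 SswwTtNN=4 SswwTtNn=8 SswwTtnn=4
SsWWTtnn hits 4/256; gcd=4; 4÷4/256÷4 = 1/64

P(SsWWTtnn) = 1/64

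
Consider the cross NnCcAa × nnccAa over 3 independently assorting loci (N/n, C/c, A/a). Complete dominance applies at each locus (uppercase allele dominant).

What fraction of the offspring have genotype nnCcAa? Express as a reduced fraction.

P(nnCcAa) = 1/8

NnCcAa gametes: NCA×1, NCa×1, NcA×1, Nca×1, nCA×1, nCa×1, ncA×1, nca×1
nnccAa gametes: ncA×4, nca×4
NnCcAa×nnccAa grid (8·8=64): NnCcAA=4 NnCcAa=8 NnCcaa=4 NnccAA=4 NnccAa=8 Nnccaa=4 nnCcAA=4 nnCcAa=8 nnCcaa=4 nnccAA=4 nnccAa=8 nnccaa=4
nnCcAa hits 8/64; gcd=8; 8÷8/64÷8 = 1/8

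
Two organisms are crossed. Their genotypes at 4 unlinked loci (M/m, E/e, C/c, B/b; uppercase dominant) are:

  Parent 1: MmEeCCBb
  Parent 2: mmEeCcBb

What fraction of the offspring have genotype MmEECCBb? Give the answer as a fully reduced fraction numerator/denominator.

MmEeCCBb gametes: MECB×2, MECb×2, MeCB×2, MeCb×2, mECB×2, mECb×2, meCB×2, meCb×2
mmEeCcBb gametes: mECB×2, mECb×2, mEcB×2, mEcb×2, meCB×2, meCb×2, mecB×2, mecb×2
MmEeCCBb×mmEeCcBb grid (16·16=256): MmEECCBB=4 MmEECCBb=8 MmEECCbb=4 MmEECcBB=4 MmEECcBb=8 MmEECcbb=4 MmEeCCBB=8 MmEeCCBb=16 MmEeCCbb=8 MmEeCcBB=8 MmEeCcBb=16 MmEeCcbb=8 MmeeCCBB=4 MmeeCCBb=8 MmeeCCbb=4 MmeeCcBB=4 MmeeCcBb=8 MmeeCcbb=4 mmEECCBB=4 mmEECCBb=8 mmEECCbb=4 mmEECcBB=4 mmEECcBb=8 mmEECcbb=4 mmEeCCBB=8 mmEeCCBb=16 mmEeCCbb=8 mmEeCcBB=8 mmEeCcBb=16 mmEeCcbb=8 mmeeCCBB=4 mmeeCCBb=8 mmeeCCbb=4 mmeeCcBB=4 mmeeCcBb=8 mmeeCcbb=4
MmEECCBb hits 8/256; gcd=8; 8÷8/256÷8 = 1/32

P(MmEECCBb) = 1/32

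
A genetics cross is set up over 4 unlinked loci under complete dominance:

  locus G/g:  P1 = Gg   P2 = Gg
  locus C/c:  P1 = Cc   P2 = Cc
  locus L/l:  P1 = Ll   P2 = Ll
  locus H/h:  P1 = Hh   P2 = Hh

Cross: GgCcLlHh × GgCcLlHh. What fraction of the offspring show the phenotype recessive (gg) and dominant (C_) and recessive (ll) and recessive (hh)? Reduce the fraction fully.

P(gg C_ ll hh) = 3/256

GgCcLlHh gametes: GCLH×1, GCLh×1, GClH×1, GClh×1, GcLH×1, GcLh×1, GclH×1, Gclh×1, gCLH×1, gCLh×1, gClH×1, gClh×1, gcLH×1, gcLh×1, gclH×1, gclh×1
GgCcLlHh gametes: GCLH×1, GCLh×1, GClH×1, GClh×1, GcLH×1, GcLh×1, GclH×1, Gclh×1, gCLH×1, gCLh×1, gClH×1, gClh×1, gcLH×1, gcLh×1, gclH×1, gclh×1
GgCcLlHh×GgCcLlHh grid (16·16=256): GGCCLLHH=1 GGCCLLHh=2 GGCCLLhh=1 GGCCLlHH=2 GGCCLlHh=4 GGCCLlhh=2 GGCCllHH=1 GGCCllHh=2 GGCCllhh=1 GGCcLLHH=2 GGCcLLHh=4 GGCcLLhh=2 GGCcLlHH=4 GGCcLlHh=8 GGCcLlhh=4 GGCcllHH=2 GGCcllHh=4 GGCcllhh=2 GGccLLHH=1 GGccLLHh=2 GGccLLhh=1 GGccLlHH=2 GGccLlHh=4 GGccLlhh=2 GGccllHH=1 GGccllHh=2 GGccllhh=1 GgCCLLHH=2 GgCCLLHh=4 GgCCLLhh=2 GgCCLlHH=4 GgCCLlHh=8 GgCCLlhh=4 GgCCllHH=2 GgCCllHh=4 GgCCllhh=2 GgCcLLHH=4 GgCcLLHh=8 GgCcLLhh=4 GgCcLlHH=8 GgCcLlHh=16 GgCcLlhh=8 GgCcllHH=4 GgCcllHh=8 GgCcllhh=4 GgccLLHH=2 GgccLLHh=4 GgccLLhh=2 GgccLlHH=4 GgccLlHh=8 GgccLlhh=4 GgccllHH=2 GgccllHh=4 Ggccllhh=2 ggCCLLHH=1 ggCCLLHh=2 ggCCLLhh=1 ggCCLlHH=2 ggCCLlHh=4 ggCCLlhh=2 ggCCllHH=1 ggCCllHh=2 ggCCllhh=1 ggCcLLHH=2 ggCcLLHh=4 ggCcLLhh=2 ggCcLlHH=4 ggCcLlHh=8 ggCcLlhh=4 ggCcllHH=2 ggCcllHh=4 ggCcllhh=2 ggccLLHH=1 ggccLLHh=2 ggccLLhh=1 ggccLlHH=2 ggccLlHh=4 ggccLlhh=2 ggccllHH=1 ggccllHh=2 ggccllhh=1
gg C_ ll hh hits 3/256; gcd=1; 3÷1/256÷1 = 3/256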